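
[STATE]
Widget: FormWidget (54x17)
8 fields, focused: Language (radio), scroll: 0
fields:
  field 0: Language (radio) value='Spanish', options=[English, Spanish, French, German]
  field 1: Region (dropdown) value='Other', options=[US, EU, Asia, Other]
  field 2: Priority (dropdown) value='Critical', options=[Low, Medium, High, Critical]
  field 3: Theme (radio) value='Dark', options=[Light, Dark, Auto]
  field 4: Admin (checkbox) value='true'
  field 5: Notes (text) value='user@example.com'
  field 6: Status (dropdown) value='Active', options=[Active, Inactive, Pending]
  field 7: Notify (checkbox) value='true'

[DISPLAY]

> Language:   ( ) English  (●) Spanish  ( ) French  ( 
  Region:     [Other                                ▼]
  Priority:   [Critical                             ▼]
  Theme:      ( ) Light  (●) Dark  ( ) Auto           
  Admin:      [x]                                     
  Notes:      [user@example.com                      ]
  Status:     [Active                               ▼]
  Notify:     [x]                                     
                                                      
                                                      
                                                      
                                                      
                                                      
                                                      
                                                      
                                                      
                                                      


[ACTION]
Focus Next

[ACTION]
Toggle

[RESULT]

  Language:   ( ) English  (●) Spanish  ( ) French  ( 
> Region:     [Other                                ▼]
  Priority:   [Critical                             ▼]
  Theme:      ( ) Light  (●) Dark  ( ) Auto           
  Admin:      [x]                                     
  Notes:      [user@example.com                      ]
  Status:     [Active                               ▼]
  Notify:     [x]                                     
                                                      
                                                      
                                                      
                                                      
                                                      
                                                      
                                                      
                                                      
                                                      


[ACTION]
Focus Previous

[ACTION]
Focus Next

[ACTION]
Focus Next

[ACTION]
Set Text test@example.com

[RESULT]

  Language:   ( ) English  (●) Spanish  ( ) French  ( 
  Region:     [Other                                ▼]
> Priority:   [Critical                             ▼]
  Theme:      ( ) Light  (●) Dark  ( ) Auto           
  Admin:      [x]                                     
  Notes:      [user@example.com                      ]
  Status:     [Active                               ▼]
  Notify:     [x]                                     
                                                      
                                                      
                                                      
                                                      
                                                      
                                                      
                                                      
                                                      
                                                      


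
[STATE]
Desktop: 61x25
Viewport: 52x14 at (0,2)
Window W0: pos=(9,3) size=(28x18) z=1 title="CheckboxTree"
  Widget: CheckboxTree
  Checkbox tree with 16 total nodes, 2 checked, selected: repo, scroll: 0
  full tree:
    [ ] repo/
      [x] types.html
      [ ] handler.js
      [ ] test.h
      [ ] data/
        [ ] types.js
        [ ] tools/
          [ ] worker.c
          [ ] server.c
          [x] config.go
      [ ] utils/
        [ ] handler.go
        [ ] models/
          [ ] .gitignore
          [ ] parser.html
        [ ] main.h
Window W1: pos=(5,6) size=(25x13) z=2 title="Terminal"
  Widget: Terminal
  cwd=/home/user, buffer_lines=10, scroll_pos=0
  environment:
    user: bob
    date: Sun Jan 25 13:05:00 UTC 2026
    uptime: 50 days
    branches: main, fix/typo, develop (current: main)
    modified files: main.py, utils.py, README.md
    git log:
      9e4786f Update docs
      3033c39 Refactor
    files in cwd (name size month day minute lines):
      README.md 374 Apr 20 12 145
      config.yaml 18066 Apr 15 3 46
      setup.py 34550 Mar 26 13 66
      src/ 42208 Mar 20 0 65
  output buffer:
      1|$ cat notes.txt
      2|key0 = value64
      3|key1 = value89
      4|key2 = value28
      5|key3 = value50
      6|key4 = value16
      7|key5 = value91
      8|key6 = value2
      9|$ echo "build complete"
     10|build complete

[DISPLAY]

                                                    
         ┏━━━━━━━━━━━━━━━━━━━━━━━━━━┓               
         ┃ CheckboxTree             ┃               
         ┠──────────────────────────┨               
     ┏━━━━━━━━━━━━━━━━━━━━━━━┓      ┃               
     ┃ Terminal              ┃      ┃               
     ┠───────────────────────┨      ┃               
     ┃$ cat notes.txt        ┃      ┃               
     ┃key0 = value64         ┃      ┃               
     ┃key1 = value89         ┃      ┃               
     ┃key2 = value28         ┃      ┃               
     ┃key3 = value50         ┃      ┃               
     ┃key4 = value16         ┃      ┃               
     ┃key5 = value91         ┃      ┃               


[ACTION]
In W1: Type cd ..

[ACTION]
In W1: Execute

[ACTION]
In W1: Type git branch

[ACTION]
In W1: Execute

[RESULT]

                                                    
         ┏━━━━━━━━━━━━━━━━━━━━━━━━━━┓               
         ┃ CheckboxTree             ┃               
         ┠──────────────────────────┨               
     ┏━━━━━━━━━━━━━━━━━━━━━━━┓      ┃               
     ┃ Terminal              ┃      ┃               
     ┠───────────────────────┨      ┃               
     ┃$ echo "build complete"┃      ┃               
     ┃build complete         ┃      ┃               
     ┃$ cd ..                ┃      ┃               
     ┃                       ┃      ┃               
     ┃$ git branch           ┃      ┃               
     ┃* main                 ┃      ┃               
     ┃  fix/typo             ┃      ┃               


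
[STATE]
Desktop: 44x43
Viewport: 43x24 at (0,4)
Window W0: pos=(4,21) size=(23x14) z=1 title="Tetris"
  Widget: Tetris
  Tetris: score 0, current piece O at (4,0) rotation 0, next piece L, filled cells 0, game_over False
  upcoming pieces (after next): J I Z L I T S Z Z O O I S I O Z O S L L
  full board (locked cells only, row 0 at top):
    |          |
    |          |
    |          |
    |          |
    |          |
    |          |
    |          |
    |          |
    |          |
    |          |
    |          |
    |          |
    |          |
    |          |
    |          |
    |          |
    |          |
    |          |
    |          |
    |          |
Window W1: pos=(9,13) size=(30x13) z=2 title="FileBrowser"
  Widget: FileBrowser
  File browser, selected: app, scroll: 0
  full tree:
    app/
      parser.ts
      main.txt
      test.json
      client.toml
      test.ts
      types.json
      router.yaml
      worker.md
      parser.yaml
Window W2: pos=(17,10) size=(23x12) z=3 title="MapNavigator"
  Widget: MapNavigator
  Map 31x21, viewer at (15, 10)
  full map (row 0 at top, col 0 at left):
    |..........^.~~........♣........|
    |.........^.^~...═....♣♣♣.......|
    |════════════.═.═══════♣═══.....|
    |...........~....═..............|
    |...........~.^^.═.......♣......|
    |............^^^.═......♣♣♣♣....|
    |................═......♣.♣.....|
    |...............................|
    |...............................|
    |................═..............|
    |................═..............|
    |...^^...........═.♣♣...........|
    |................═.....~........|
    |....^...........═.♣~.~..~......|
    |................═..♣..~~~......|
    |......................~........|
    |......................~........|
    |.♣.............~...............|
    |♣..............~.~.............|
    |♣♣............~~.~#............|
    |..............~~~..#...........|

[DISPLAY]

                                           
                                           
                                           
                                           
                                           
                                           
                 ┏━━━━━━━━━━━━━━━━━━━━━┓   
                 ┃ MapNavigator        ┃   
                 ┠─────────────────────┨   
         ┏━━━━━━━┃...........═......♣.♣┃   
         ┃ FileBr┃.....................┃   
         ┠───────┃.....................┃   
         ┃> [-] a┃...........═.........┃   
         ┃    par┃..........@═.........┃   
         ┃    mai┃...........═.♣♣......┃   
         ┃    tes┃...........═.....~...┃   
         ┃    cli┃...........═.♣~.~..~.┃   
    ┏━━━━┃    tes┗━━━━━━━━━━━━━━━━━━━━━┛   
    ┃ Tet┃    types.json              ┃    
    ┠────┃    router.yaml             ┃    
    ┃    ┃    worker.md               ┃    
    ┃    ┗━━━━━━━━━━━━━━━━━━━━━━━━━━━━┛    
    ┃          │▒▒▒       ┃                
    ┃          │          ┃                


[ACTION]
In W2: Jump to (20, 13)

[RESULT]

                                           
                                           
                                           
                                           
                                           
                                           
                 ┏━━━━━━━━━━━━━━━━━━━━━┓   
                 ┃ MapNavigator        ┃   
                 ┠─────────────────────┨   
         ┏━━━━━━━┃......═..............┃   
         ┃ FileBr┃......═..............┃   
         ┠───────┃......═.♣♣...........┃   
         ┃> [-] a┃......═.....~........┃   
         ┃    par┃......═.♣~@~..~......┃   
         ┃    mai┃......═..♣..~~~......┃   
         ┃    tes┃............~........┃   
         ┃    cli┃............~........┃   
    ┏━━━━┃    tes┗━━━━━━━━━━━━━━━━━━━━━┛   
    ┃ Tet┃    types.json              ┃    
    ┠────┃    router.yaml             ┃    
    ┃    ┃    worker.md               ┃    
    ┃    ┗━━━━━━━━━━━━━━━━━━━━━━━━━━━━┛    
    ┃          │▒▒▒       ┃                
    ┃          │          ┃                


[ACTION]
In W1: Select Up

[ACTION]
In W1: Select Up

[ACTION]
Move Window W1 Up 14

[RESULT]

         ┃    parser.ts               ┃    
         ┃    main.txt                ┃    
         ┃    test.json               ┃    
         ┃    client.toml             ┃    
         ┃    test.ts                 ┃    
         ┃    types.json              ┃    
         ┃    rou┏━━━━━━━━━━━━━━━━━━━━━┓   
         ┃    wor┃ MapNavigator        ┃   
         ┗━━━━━━━┠─────────────────────┨   
                 ┃......═..............┃   
                 ┃......═..............┃   
                 ┃......═.♣♣...........┃   
                 ┃......═.....~........┃   
                 ┃......═.♣~@~..~......┃   
                 ┃......═..♣..~~~......┃   
                 ┃............~........┃   
                 ┃............~........┃   
    ┏━━━━━━━━━━━━┗━━━━━━━━━━━━━━━━━━━━━┛   
    ┃ Tetris              ┃                
    ┠─────────────────────┨                
    ┃          │Next:     ┃                
    ┃          │  ▒       ┃                
    ┃          │▒▒▒       ┃                
    ┃          │          ┃                


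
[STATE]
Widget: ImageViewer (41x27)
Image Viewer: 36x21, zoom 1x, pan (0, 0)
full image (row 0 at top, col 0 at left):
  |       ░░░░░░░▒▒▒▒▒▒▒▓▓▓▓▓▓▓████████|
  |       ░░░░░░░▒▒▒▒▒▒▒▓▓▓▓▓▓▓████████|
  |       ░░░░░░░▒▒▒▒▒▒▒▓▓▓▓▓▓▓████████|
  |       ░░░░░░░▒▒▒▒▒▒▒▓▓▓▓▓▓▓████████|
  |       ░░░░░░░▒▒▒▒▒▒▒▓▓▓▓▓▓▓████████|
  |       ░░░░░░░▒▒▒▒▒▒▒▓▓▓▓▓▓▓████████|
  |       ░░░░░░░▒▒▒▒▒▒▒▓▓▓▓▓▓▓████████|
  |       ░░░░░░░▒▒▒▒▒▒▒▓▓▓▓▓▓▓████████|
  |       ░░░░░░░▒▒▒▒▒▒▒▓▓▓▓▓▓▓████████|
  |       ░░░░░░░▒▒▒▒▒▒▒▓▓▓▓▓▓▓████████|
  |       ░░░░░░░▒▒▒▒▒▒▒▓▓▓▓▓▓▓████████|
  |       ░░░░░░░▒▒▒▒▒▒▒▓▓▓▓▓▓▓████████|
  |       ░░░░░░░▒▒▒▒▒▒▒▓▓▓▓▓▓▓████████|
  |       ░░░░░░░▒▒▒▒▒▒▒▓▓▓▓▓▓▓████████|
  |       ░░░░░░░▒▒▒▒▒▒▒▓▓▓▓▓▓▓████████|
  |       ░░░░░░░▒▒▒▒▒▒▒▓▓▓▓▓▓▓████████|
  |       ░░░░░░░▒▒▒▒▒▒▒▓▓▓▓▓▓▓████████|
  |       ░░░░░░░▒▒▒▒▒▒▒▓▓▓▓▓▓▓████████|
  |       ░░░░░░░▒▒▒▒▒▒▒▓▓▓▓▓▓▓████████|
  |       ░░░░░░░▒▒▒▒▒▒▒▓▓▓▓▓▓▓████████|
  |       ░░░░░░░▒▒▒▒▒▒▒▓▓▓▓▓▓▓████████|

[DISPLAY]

       ░░░░░░░▒▒▒▒▒▒▒▓▓▓▓▓▓▓████████     
       ░░░░░░░▒▒▒▒▒▒▒▓▓▓▓▓▓▓████████     
       ░░░░░░░▒▒▒▒▒▒▒▓▓▓▓▓▓▓████████     
       ░░░░░░░▒▒▒▒▒▒▒▓▓▓▓▓▓▓████████     
       ░░░░░░░▒▒▒▒▒▒▒▓▓▓▓▓▓▓████████     
       ░░░░░░░▒▒▒▒▒▒▒▓▓▓▓▓▓▓████████     
       ░░░░░░░▒▒▒▒▒▒▒▓▓▓▓▓▓▓████████     
       ░░░░░░░▒▒▒▒▒▒▒▓▓▓▓▓▓▓████████     
       ░░░░░░░▒▒▒▒▒▒▒▓▓▓▓▓▓▓████████     
       ░░░░░░░▒▒▒▒▒▒▒▓▓▓▓▓▓▓████████     
       ░░░░░░░▒▒▒▒▒▒▒▓▓▓▓▓▓▓████████     
       ░░░░░░░▒▒▒▒▒▒▒▓▓▓▓▓▓▓████████     
       ░░░░░░░▒▒▒▒▒▒▒▓▓▓▓▓▓▓████████     
       ░░░░░░░▒▒▒▒▒▒▒▓▓▓▓▓▓▓████████     
       ░░░░░░░▒▒▒▒▒▒▒▓▓▓▓▓▓▓████████     
       ░░░░░░░▒▒▒▒▒▒▒▓▓▓▓▓▓▓████████     
       ░░░░░░░▒▒▒▒▒▒▒▓▓▓▓▓▓▓████████     
       ░░░░░░░▒▒▒▒▒▒▒▓▓▓▓▓▓▓████████     
       ░░░░░░░▒▒▒▒▒▒▒▓▓▓▓▓▓▓████████     
       ░░░░░░░▒▒▒▒▒▒▒▓▓▓▓▓▓▓████████     
       ░░░░░░░▒▒▒▒▒▒▒▓▓▓▓▓▓▓████████     
                                         
                                         
                                         
                                         
                                         
                                         


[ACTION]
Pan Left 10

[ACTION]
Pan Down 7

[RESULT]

       ░░░░░░░▒▒▒▒▒▒▒▓▓▓▓▓▓▓████████     
       ░░░░░░░▒▒▒▒▒▒▒▓▓▓▓▓▓▓████████     
       ░░░░░░░▒▒▒▒▒▒▒▓▓▓▓▓▓▓████████     
       ░░░░░░░▒▒▒▒▒▒▒▓▓▓▓▓▓▓████████     
       ░░░░░░░▒▒▒▒▒▒▒▓▓▓▓▓▓▓████████     
       ░░░░░░░▒▒▒▒▒▒▒▓▓▓▓▓▓▓████████     
       ░░░░░░░▒▒▒▒▒▒▒▓▓▓▓▓▓▓████████     
       ░░░░░░░▒▒▒▒▒▒▒▓▓▓▓▓▓▓████████     
       ░░░░░░░▒▒▒▒▒▒▒▓▓▓▓▓▓▓████████     
       ░░░░░░░▒▒▒▒▒▒▒▓▓▓▓▓▓▓████████     
       ░░░░░░░▒▒▒▒▒▒▒▓▓▓▓▓▓▓████████     
       ░░░░░░░▒▒▒▒▒▒▒▓▓▓▓▓▓▓████████     
       ░░░░░░░▒▒▒▒▒▒▒▓▓▓▓▓▓▓████████     
       ░░░░░░░▒▒▒▒▒▒▒▓▓▓▓▓▓▓████████     
                                         
                                         
                                         
                                         
                                         
                                         
                                         
                                         
                                         
                                         
                                         
                                         
                                         


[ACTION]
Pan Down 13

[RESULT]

       ░░░░░░░▒▒▒▒▒▒▒▓▓▓▓▓▓▓████████     
                                         
                                         
                                         
                                         
                                         
                                         
                                         
                                         
                                         
                                         
                                         
                                         
                                         
                                         
                                         
                                         
                                         
                                         
                                         
                                         
                                         
                                         
                                         
                                         
                                         
                                         


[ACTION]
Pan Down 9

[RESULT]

                                         
                                         
                                         
                                         
                                         
                                         
                                         
                                         
                                         
                                         
                                         
                                         
                                         
                                         
                                         
                                         
                                         
                                         
                                         
                                         
                                         
                                         
                                         
                                         
                                         
                                         
                                         


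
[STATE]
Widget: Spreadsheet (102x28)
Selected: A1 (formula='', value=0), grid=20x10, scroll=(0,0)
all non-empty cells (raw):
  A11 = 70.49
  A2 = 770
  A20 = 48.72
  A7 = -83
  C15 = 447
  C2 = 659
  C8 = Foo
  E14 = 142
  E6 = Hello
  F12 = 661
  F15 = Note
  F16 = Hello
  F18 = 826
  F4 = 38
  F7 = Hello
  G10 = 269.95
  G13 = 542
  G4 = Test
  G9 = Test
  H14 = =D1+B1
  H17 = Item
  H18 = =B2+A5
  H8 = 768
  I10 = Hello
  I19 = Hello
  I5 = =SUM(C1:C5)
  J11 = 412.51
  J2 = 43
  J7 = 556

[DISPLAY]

A1:                                                                                                   
       A       B       C       D       E       F       G       H       I       J                      
------------------------------------------------------------------------------------------------------
  1      [0]       0       0       0       0       0       0       0       0       0                  
  2      770       0     659       0       0       0       0       0       0      43                  
  3        0       0       0       0       0       0       0       0       0       0                  
  4        0       0       0       0       0      38Test           0       0       0                  
  5        0       0       0       0       0       0       0       0     659       0                  
  6        0       0       0       0Hello          0       0       0       0       0                  
  7      -83       0       0       0       0Hello          0       0       0     556                  
  8        0       0Foo            0       0       0       0     768       0       0                  
  9        0       0       0       0       0       0Test           0       0       0                  
 10        0       0       0       0       0       0  269.95       0Hello          0                  
 11    70.49       0       0       0       0       0       0       0       0  412.51                  
 12        0       0       0       0       0     661       0       0       0       0                  
 13        0       0       0       0       0       0     542       0       0       0                  
 14        0       0       0       0     142       0       0       0       0       0                  
 15        0       0     447       0       0Note           0       0       0       0                  
 16        0       0       0       0       0Hello          0       0       0       0                  
 17        0       0       0       0       0       0       0Item           0       0                  
 18        0       0       0       0       0     826       0       0       0       0                  
 19        0       0       0       0       0       0       0       0Hello          0                  
 20    48.72       0       0       0       0       0       0       0       0       0                  
                                                                                                      
                                                                                                      
                                                                                                      
                                                                                                      
                                                                                                      


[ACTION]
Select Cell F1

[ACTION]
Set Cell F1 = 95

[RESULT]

F1: 95                                                                                                
       A       B       C       D       E       F       G       H       I       J                      
------------------------------------------------------------------------------------------------------
  1        0       0       0       0       0    [95]       0       0       0       0                  
  2      770       0     659       0       0       0       0       0       0      43                  
  3        0       0       0       0       0       0       0       0       0       0                  
  4        0       0       0       0       0      38Test           0       0       0                  
  5        0       0       0       0       0       0       0       0     659       0                  
  6        0       0       0       0Hello          0       0       0       0       0                  
  7      -83       0       0       0       0Hello          0       0       0     556                  
  8        0       0Foo            0       0       0       0     768       0       0                  
  9        0       0       0       0       0       0Test           0       0       0                  
 10        0       0       0       0       0       0  269.95       0Hello          0                  
 11    70.49       0       0       0       0       0       0       0       0  412.51                  
 12        0       0       0       0       0     661       0       0       0       0                  
 13        0       0       0       0       0       0     542       0       0       0                  
 14        0       0       0       0     142       0       0       0       0       0                  
 15        0       0     447       0       0Note           0       0       0       0                  
 16        0       0       0       0       0Hello          0       0       0       0                  
 17        0       0       0       0       0       0       0Item           0       0                  
 18        0       0       0       0       0     826       0       0       0       0                  
 19        0       0       0       0       0       0       0       0Hello          0                  
 20    48.72       0       0       0       0       0       0       0       0       0                  
                                                                                                      
                                                                                                      
                                                                                                      
                                                                                                      
                                                                                                      


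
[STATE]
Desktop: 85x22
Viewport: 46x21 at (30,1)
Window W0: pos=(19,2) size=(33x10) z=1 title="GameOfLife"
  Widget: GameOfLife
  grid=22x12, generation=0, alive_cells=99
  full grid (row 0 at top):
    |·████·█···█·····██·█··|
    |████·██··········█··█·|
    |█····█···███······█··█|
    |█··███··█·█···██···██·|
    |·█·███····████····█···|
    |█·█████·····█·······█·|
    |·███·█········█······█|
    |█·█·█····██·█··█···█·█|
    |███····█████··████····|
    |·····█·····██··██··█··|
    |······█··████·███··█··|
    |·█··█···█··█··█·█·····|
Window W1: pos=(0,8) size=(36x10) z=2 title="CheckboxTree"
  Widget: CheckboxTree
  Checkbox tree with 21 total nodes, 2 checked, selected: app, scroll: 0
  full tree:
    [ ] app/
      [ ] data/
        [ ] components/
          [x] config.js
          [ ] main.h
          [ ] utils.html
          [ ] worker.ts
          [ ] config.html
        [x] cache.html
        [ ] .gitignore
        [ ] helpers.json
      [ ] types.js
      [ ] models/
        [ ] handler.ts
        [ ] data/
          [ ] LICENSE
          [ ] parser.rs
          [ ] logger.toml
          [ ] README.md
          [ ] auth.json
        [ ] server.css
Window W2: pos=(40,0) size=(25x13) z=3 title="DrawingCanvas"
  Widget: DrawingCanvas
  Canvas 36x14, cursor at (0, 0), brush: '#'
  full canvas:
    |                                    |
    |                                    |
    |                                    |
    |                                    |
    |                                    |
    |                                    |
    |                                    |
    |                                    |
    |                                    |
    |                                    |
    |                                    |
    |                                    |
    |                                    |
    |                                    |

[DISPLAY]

          ┃ DrawingCanvas         ┃           
━━━━━━━━━━┠───────────────────────┨           
e         ┃+                      ┃           
──────────┃                       ┃           
          ┃                       ┃           
█···██···█┃                       ┃           
████····█·┃                       ┃           
━━━━━┓····┃                       ┃           
     ┃····┃                       ┃           
─────┨···█┃                       ┃           
     ┃━━━━┃                       ┃           
     ┃    ┗━━━━━━━━━━━━━━━━━━━━━━━┛           
     ┃                                        
     ┃                                        
     ┃                                        
     ┃                                        
━━━━━┛                                        
                                              
                                              
                                              
                                              


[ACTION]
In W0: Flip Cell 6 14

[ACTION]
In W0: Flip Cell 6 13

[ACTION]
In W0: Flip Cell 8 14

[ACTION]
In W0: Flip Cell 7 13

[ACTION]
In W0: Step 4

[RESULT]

          ┃ DrawingCanvas         ┃           
━━━━━━━━━━┠───────────────────────┨           
e         ┃+                      ┃           
──────────┃                       ┃           
          ┃                       ┃           
█··█·····█┃                       ┃           
█··█·····█┃                       ┃           
━━━━━┓···█┃                       ┃           
     ┃····┃                       ┃           
─────┨··██┃                       ┃           
     ┃━━━━┃                       ┃           
     ┃    ┗━━━━━━━━━━━━━━━━━━━━━━━┛           
     ┃                                        
     ┃                                        
     ┃                                        
     ┃                                        
━━━━━┛                                        
                                              
                                              
                                              
                                              


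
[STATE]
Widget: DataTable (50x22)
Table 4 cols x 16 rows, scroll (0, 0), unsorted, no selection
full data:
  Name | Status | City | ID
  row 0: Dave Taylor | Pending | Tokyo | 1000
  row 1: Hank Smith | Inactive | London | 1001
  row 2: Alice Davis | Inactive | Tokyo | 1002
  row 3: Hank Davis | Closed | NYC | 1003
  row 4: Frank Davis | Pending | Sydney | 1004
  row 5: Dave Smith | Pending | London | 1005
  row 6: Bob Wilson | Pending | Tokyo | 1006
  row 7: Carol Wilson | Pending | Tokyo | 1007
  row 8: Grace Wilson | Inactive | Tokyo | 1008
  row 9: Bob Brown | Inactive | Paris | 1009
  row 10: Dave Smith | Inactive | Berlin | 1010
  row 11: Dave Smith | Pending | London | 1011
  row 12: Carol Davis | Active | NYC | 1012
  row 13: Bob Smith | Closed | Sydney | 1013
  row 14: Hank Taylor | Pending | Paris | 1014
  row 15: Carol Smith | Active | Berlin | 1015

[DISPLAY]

Name        │Status  │City  │ID                   
────────────┼────────┼──────┼────                 
Dave Taylor │Pending │Tokyo │1000                 
Hank Smith  │Inactive│London│1001                 
Alice Davis │Inactive│Tokyo │1002                 
Hank Davis  │Closed  │NYC   │1003                 
Frank Davis │Pending │Sydney│1004                 
Dave Smith  │Pending │London│1005                 
Bob Wilson  │Pending │Tokyo │1006                 
Carol Wilson│Pending │Tokyo │1007                 
Grace Wilson│Inactive│Tokyo │1008                 
Bob Brown   │Inactive│Paris │1009                 
Dave Smith  │Inactive│Berlin│1010                 
Dave Smith  │Pending │London│1011                 
Carol Davis │Active  │NYC   │1012                 
Bob Smith   │Closed  │Sydney│1013                 
Hank Taylor │Pending │Paris │1014                 
Carol Smith │Active  │Berlin│1015                 
                                                  
                                                  
                                                  
                                                  


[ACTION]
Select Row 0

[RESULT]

Name        │Status  │City  │ID                   
────────────┼────────┼──────┼────                 
>ave Taylor │Pending │Tokyo │1000                 
Hank Smith  │Inactive│London│1001                 
Alice Davis │Inactive│Tokyo │1002                 
Hank Davis  │Closed  │NYC   │1003                 
Frank Davis │Pending │Sydney│1004                 
Dave Smith  │Pending │London│1005                 
Bob Wilson  │Pending │Tokyo │1006                 
Carol Wilson│Pending │Tokyo │1007                 
Grace Wilson│Inactive│Tokyo │1008                 
Bob Brown   │Inactive│Paris │1009                 
Dave Smith  │Inactive│Berlin│1010                 
Dave Smith  │Pending │London│1011                 
Carol Davis │Active  │NYC   │1012                 
Bob Smith   │Closed  │Sydney│1013                 
Hank Taylor │Pending │Paris │1014                 
Carol Smith │Active  │Berlin│1015                 
                                                  
                                                  
                                                  
                                                  


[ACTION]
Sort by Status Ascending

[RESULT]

Name        │Status ▲│City  │ID                   
────────────┼────────┼──────┼────                 
>arol Davis │Active  │NYC   │1012                 
Carol Smith │Active  │Berlin│1015                 
Hank Davis  │Closed  │NYC   │1003                 
Bob Smith   │Closed  │Sydney│1013                 
Hank Smith  │Inactive│London│1001                 
Alice Davis │Inactive│Tokyo │1002                 
Grace Wilson│Inactive│Tokyo │1008                 
Bob Brown   │Inactive│Paris │1009                 
Dave Smith  │Inactive│Berlin│1010                 
Dave Taylor │Pending │Tokyo │1000                 
Frank Davis │Pending │Sydney│1004                 
Dave Smith  │Pending │London│1005                 
Bob Wilson  │Pending │Tokyo │1006                 
Carol Wilson│Pending │Tokyo │1007                 
Dave Smith  │Pending │London│1011                 
Hank Taylor │Pending │Paris │1014                 
                                                  
                                                  
                                                  
                                                  


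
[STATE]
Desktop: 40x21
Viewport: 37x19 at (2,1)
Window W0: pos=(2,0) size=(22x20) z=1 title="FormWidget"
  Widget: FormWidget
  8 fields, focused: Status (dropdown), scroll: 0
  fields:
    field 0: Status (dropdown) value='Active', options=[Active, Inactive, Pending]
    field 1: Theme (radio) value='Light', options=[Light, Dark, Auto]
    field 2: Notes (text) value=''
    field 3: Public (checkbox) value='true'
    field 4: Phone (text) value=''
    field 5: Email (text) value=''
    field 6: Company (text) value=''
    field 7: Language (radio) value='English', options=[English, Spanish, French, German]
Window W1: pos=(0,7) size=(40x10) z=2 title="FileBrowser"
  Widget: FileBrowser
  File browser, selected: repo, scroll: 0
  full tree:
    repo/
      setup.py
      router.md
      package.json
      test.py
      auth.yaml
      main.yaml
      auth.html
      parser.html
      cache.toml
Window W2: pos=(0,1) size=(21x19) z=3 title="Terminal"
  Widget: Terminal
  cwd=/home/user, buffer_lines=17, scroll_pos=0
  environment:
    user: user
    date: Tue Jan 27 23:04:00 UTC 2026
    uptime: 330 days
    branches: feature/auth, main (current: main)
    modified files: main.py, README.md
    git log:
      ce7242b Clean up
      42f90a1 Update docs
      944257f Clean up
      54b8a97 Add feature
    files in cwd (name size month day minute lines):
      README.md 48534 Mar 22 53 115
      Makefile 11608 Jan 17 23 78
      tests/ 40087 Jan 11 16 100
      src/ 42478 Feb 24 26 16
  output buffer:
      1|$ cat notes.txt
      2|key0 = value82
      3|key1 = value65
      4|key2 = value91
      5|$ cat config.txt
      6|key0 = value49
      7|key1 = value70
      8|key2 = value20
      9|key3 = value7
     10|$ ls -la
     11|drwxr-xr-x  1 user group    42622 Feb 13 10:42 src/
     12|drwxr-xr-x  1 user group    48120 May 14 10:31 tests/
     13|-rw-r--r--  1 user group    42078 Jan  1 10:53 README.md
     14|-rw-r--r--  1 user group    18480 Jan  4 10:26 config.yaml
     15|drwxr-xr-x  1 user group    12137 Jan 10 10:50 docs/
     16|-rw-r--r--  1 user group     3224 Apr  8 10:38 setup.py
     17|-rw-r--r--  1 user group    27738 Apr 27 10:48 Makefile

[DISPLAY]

━━━━━━━━━━━━━━━━━━┓  ┃               
Terminal          ┃──┨               
──────────────────┨▼]┃               
 cat notes.txt    ┃Li┃               
ey0 = value82     ┃ ]┃               
ey1 = value65     ┃  ┃               
ey2 = value91     ┃━━━━━━━━━━━━━━━━━━
 cat config.txt   ┃                  
ey0 = value49     ┃──────────────────
ey1 = value70     ┃                  
ey2 = value20     ┃                  
ey3 = value7      ┃                  
 ls -la           ┃                  
rwxr-xr-x  1 user ┃                  
rwxr-xr-x  1 user ┃                  
rw-r--r--  1 user ┃━━━━━━━━━━━━━━━━━━
rw-r--r--  1 user ┃  ┃               
rwxr-xr-x  1 user ┃  ┃               
━━━━━━━━━━━━━━━━━━┛━━┛               


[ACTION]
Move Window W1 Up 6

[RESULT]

━━━━━━━━━━━━━━━━━━┓━━━━━━━━━━━━━━━━━━
Terminal          ┃                  
──────────────────┨──────────────────
 cat notes.txt    ┃                  
ey0 = value82     ┃                  
ey1 = value65     ┃                  
ey2 = value91     ┃                  
 cat config.txt   ┃                  
ey0 = value49     ┃                  
ey1 = value70     ┃━━━━━━━━━━━━━━━━━━
ey2 = value20     ┃  ┃               
ey3 = value7      ┃  ┃               
 ls -la           ┃  ┃               
rwxr-xr-x  1 user ┃  ┃               
rwxr-xr-x  1 user ┃  ┃               
rw-r--r--  1 user ┃  ┃               
rw-r--r--  1 user ┃  ┃               
rwxr-xr-x  1 user ┃  ┃               
━━━━━━━━━━━━━━━━━━┛━━┛               


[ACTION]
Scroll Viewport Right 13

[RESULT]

━━━━━━━━━━━━━━━━━┓━━━━━━━━━━━━━━━━━━┓
erminal          ┃                  ┃
─────────────────┨──────────────────┨
cat notes.txt    ┃                  ┃
y0 = value82     ┃                  ┃
y1 = value65     ┃                  ┃
y2 = value91     ┃                  ┃
cat config.txt   ┃                  ┃
y0 = value49     ┃                  ┃
y1 = value70     ┃━━━━━━━━━━━━━━━━━━┛
y2 = value20     ┃  ┃                
y3 = value7      ┃  ┃                
ls -la           ┃  ┃                
wxr-xr-x  1 user ┃  ┃                
wxr-xr-x  1 user ┃  ┃                
w-r--r--  1 user ┃  ┃                
w-r--r--  1 user ┃  ┃                
wxr-xr-x  1 user ┃  ┃                
━━━━━━━━━━━━━━━━━┛━━┛                


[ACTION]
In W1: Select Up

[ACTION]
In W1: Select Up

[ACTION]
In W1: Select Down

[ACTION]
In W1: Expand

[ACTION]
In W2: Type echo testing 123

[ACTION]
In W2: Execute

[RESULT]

━━━━━━━━━━━━━━━━━┓━━━━━━━━━━━━━━━━━━┓
erminal          ┃                  ┃
─────────────────┨──────────────────┨
y0 = value49     ┃                  ┃
y1 = value70     ┃                  ┃
y2 = value20     ┃                  ┃
y3 = value7      ┃                  ┃
ls -la           ┃                  ┃
wxr-xr-x  1 user ┃                  ┃
wxr-xr-x  1 user ┃━━━━━━━━━━━━━━━━━━┛
w-r--r--  1 user ┃  ┃                
w-r--r--  1 user ┃  ┃                
wxr-xr-x  1 user ┃  ┃                
w-r--r--  1 user ┃  ┃                
w-r--r--  1 user ┃  ┃                
echo testing 123 ┃  ┃                
sting 123        ┃  ┃                
█                ┃  ┃                
━━━━━━━━━━━━━━━━━┛━━┛                
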